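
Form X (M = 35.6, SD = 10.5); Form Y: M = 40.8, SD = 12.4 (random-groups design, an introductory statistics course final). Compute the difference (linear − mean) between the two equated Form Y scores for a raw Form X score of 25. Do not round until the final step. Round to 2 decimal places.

-1.92

Mean-equated: 25 + (40.8 − 35.6) = 30.20
Linear-equated: (12.4/10.5)(25 − 35.6) + 40.8 = 28.282
Difference = 28.282 − 30.20 = -1.92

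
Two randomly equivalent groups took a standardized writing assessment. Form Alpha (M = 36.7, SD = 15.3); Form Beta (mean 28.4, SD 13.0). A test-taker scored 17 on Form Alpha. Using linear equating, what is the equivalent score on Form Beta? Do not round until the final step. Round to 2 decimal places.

Linear equating: y = (SD_Y/SD_X)(x − M_X) + M_Y
y = (13.0/15.3)(17 − 36.7) + 28.4
y = 0.849673 × -19.7 + 28.4 = -16.7386 + 28.4 = 11.66

11.66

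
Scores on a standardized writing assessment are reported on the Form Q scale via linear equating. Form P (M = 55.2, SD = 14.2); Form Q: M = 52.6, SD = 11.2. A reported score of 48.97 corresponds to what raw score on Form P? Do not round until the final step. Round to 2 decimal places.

Invert y = (SD_Y/SD_X)(x − M_X) + M_Y:
x = (SD_X/SD_Y)(y − M_Y) + M_X = (14.2/11.2)(48.97 − 52.6) + 55.2
x = 1.267857 × -3.630 + 55.2 = 50.60

50.60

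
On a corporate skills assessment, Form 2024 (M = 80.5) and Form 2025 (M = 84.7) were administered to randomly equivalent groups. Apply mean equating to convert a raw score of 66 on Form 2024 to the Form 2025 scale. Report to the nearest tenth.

Mean equating: y = x + (M_Y − M_X) = 66 + (84.7 − 80.5) = 70.2

70.2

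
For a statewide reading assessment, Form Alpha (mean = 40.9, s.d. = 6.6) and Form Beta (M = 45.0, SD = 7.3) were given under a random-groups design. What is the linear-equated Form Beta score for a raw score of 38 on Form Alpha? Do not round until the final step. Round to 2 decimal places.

41.79

Linear equating: y = (SD_Y/SD_X)(x − M_X) + M_Y
y = (7.3/6.6)(38 − 40.9) + 45.0
y = 1.106061 × -2.9 + 45.0 = -3.2076 + 45.0 = 41.79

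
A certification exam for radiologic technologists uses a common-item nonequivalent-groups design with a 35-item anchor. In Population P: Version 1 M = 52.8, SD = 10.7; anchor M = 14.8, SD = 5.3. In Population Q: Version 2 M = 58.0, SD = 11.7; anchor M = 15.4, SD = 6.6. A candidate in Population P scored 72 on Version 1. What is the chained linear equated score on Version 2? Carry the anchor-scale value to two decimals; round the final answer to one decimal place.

73.8

Version 1 → anchor (Population P): v = (5.3/10.7)(72 − 52.8) + 14.8 = 24.31
anchor → Version 2 (Population Q): y = (11.7/6.6)(24.31 − 15.4) + 58.0 = 73.8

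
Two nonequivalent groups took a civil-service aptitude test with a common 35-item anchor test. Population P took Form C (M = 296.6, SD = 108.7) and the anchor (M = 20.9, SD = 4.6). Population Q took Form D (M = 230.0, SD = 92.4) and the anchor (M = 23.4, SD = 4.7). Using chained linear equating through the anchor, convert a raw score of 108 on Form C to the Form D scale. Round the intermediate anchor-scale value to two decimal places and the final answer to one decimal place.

24.0

Form C → anchor (Population P): v = (4.6/108.7)(108 − 296.6) + 20.9 = 12.92
anchor → Form D (Population Q): y = (92.4/4.7)(12.92 − 23.4) + 230.0 = 24.0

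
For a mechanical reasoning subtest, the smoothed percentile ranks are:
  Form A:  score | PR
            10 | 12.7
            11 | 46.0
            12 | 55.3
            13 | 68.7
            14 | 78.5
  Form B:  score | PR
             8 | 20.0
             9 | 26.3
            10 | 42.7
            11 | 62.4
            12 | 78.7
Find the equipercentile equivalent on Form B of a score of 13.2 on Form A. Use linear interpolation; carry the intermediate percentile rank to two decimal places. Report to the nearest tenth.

11.5

PR of 13.2 on Form A: 68.7 + (13.2 − 13)/(14 − 13) × (78.5 − 68.7) = 70.66
On Form B, PR 70.66 falls between score 11 (PR 62.4) and 12 (PR 78.7).
Interpolate: 11 + (70.66 − 62.4)/(78.7 − 62.4) × (12 − 11) = 11.5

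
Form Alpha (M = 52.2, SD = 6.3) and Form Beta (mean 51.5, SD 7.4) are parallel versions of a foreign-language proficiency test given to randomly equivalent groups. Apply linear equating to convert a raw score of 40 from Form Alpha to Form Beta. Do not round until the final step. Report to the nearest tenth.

37.2

Linear equating: y = (SD_Y/SD_X)(x − M_X) + M_Y
y = (7.4/6.3)(40 − 52.2) + 51.5
y = 1.174603 × -12.2 + 51.5 = -14.3302 + 51.5 = 37.2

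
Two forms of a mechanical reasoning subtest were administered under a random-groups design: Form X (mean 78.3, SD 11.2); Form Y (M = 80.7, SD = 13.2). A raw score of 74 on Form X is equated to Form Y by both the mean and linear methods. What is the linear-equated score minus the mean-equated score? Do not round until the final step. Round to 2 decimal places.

Mean-equated: 74 + (80.7 − 78.3) = 76.40
Linear-equated: (13.2/11.2)(74 − 78.3) + 80.7 = 75.632
Difference = 75.632 − 76.40 = -0.77

-0.77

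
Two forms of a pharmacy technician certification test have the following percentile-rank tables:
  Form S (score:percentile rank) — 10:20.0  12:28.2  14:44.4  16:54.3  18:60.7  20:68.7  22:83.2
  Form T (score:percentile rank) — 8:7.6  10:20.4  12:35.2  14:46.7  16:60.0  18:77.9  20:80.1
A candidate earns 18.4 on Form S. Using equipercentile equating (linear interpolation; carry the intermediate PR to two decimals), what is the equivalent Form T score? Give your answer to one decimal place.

PR of 18.4 on Form S: 60.7 + (18.4 − 18)/(20 − 18) × (68.7 − 60.7) = 62.30
On Form T, PR 62.30 falls between score 16 (PR 60.0) and 18 (PR 77.9).
Interpolate: 16 + (62.30 − 60.0)/(77.9 − 60.0) × (18 − 16) = 16.3

16.3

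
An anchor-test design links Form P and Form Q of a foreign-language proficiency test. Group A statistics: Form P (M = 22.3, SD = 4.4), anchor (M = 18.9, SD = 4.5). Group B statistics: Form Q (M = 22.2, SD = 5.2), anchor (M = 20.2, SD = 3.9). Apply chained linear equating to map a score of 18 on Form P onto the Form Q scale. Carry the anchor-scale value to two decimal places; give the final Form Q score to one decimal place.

Form P → anchor (Group A): v = (4.5/4.4)(18 − 22.3) + 18.9 = 14.50
anchor → Form Q (Group B): y = (5.2/3.9)(14.50 − 20.2) + 22.2 = 14.6

14.6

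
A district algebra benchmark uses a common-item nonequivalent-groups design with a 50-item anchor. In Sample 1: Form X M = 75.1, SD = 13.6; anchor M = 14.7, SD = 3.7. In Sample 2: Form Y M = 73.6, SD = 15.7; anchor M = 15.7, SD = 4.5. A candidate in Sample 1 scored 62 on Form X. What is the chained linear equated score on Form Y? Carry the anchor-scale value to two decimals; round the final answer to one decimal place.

Form X → anchor (Sample 1): v = (3.7/13.6)(62 − 75.1) + 14.7 = 11.14
anchor → Form Y (Sample 2): y = (15.7/4.5)(11.14 − 15.7) + 73.6 = 57.7

57.7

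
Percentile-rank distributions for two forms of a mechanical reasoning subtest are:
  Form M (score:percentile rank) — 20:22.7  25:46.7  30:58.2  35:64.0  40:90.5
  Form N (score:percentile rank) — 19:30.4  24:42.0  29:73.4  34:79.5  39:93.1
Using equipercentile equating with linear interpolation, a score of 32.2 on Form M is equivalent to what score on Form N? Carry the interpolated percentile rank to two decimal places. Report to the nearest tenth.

PR of 32.2 on Form M: 58.2 + (32.2 − 30)/(35 − 30) × (64.0 − 58.2) = 60.75
On Form N, PR 60.75 falls between score 24 (PR 42.0) and 29 (PR 73.4).
Interpolate: 24 + (60.75 − 42.0)/(73.4 − 42.0) × (29 − 24) = 27.0

27.0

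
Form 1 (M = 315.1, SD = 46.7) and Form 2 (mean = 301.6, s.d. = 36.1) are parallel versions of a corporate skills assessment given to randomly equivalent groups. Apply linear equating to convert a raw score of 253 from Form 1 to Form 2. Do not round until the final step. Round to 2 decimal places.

253.60

Linear equating: y = (SD_Y/SD_X)(x − M_X) + M_Y
y = (36.1/46.7)(253 − 315.1) + 301.6
y = 0.773019 × -62.1 + 301.6 = -48.0045 + 301.6 = 253.60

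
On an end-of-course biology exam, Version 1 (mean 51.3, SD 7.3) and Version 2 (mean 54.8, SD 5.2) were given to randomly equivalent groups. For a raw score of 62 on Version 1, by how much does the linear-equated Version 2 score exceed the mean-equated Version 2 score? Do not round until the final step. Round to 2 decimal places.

Mean-equated: 62 + (54.8 − 51.3) = 65.50
Linear-equated: (5.2/7.3)(62 − 51.3) + 54.8 = 62.422
Difference = 62.422 − 65.50 = -3.08

-3.08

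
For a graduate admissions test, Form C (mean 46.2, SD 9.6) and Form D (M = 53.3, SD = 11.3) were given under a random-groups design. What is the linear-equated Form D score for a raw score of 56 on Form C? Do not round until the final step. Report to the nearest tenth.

Linear equating: y = (SD_Y/SD_X)(x − M_X) + M_Y
y = (11.3/9.6)(56 − 46.2) + 53.3
y = 1.177083 × 9.8 + 53.3 = 11.5354 + 53.3 = 64.8

64.8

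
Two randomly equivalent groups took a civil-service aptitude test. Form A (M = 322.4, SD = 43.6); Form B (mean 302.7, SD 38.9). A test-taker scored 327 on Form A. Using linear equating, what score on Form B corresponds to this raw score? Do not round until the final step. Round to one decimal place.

Linear equating: y = (SD_Y/SD_X)(x − M_X) + M_Y
y = (38.9/43.6)(327 − 322.4) + 302.7
y = 0.892202 × 4.6 + 302.7 = 4.1041 + 302.7 = 306.8

306.8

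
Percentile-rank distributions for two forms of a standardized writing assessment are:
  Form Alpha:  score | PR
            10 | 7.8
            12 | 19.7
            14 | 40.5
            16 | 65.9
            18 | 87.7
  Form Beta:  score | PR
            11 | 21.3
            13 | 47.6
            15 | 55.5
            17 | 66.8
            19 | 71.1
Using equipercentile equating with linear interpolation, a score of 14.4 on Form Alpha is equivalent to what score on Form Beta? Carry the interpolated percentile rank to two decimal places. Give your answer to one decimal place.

12.8

PR of 14.4 on Form Alpha: 40.5 + (14.4 − 14)/(16 − 14) × (65.9 − 40.5) = 45.58
On Form Beta, PR 45.58 falls between score 11 (PR 21.3) and 13 (PR 47.6).
Interpolate: 11 + (45.58 − 21.3)/(47.6 − 21.3) × (13 − 11) = 12.8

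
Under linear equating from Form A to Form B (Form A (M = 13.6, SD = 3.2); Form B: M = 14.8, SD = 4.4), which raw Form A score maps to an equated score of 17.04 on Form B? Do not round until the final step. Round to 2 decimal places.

Invert y = (SD_Y/SD_X)(x − M_X) + M_Y:
x = (SD_X/SD_Y)(y − M_Y) + M_X = (3.2/4.4)(17.04 − 14.8) + 13.6
x = 0.727273 × 2.240 + 13.6 = 15.23

15.23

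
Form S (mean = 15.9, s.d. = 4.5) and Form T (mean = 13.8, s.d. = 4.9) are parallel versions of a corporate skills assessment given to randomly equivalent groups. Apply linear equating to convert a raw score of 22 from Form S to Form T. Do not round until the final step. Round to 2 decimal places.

20.44

Linear equating: y = (SD_Y/SD_X)(x − M_X) + M_Y
y = (4.9/4.5)(22 − 15.9) + 13.8
y = 1.088889 × 6.1 + 13.8 = 6.6422 + 13.8 = 20.44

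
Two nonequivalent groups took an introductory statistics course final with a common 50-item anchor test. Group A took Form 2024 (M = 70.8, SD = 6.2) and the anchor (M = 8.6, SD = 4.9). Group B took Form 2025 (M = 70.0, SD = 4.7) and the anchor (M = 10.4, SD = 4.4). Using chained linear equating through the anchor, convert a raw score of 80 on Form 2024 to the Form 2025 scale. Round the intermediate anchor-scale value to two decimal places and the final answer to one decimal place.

75.8

Form 2024 → anchor (Group A): v = (4.9/6.2)(80 − 70.8) + 8.6 = 15.87
anchor → Form 2025 (Group B): y = (4.7/4.4)(15.87 − 10.4) + 70.0 = 75.8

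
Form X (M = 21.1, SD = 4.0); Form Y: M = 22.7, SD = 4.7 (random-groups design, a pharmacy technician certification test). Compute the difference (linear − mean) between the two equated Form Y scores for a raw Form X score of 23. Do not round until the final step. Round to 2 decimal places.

Mean-equated: 23 + (22.7 − 21.1) = 24.60
Linear-equated: (4.7/4.0)(23 − 21.1) + 22.7 = 24.932
Difference = 24.932 − 24.60 = 0.33

0.33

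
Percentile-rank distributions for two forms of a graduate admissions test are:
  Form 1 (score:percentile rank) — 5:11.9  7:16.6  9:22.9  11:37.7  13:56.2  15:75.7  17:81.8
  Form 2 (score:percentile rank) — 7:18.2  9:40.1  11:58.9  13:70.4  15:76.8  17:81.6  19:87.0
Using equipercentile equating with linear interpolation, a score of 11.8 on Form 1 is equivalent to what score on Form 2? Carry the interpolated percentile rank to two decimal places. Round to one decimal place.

9.5

PR of 11.8 on Form 1: 37.7 + (11.8 − 11)/(13 − 11) × (56.2 − 37.7) = 45.10
On Form 2, PR 45.10 falls between score 9 (PR 40.1) and 11 (PR 58.9).
Interpolate: 9 + (45.10 − 40.1)/(58.9 − 40.1) × (11 − 9) = 9.5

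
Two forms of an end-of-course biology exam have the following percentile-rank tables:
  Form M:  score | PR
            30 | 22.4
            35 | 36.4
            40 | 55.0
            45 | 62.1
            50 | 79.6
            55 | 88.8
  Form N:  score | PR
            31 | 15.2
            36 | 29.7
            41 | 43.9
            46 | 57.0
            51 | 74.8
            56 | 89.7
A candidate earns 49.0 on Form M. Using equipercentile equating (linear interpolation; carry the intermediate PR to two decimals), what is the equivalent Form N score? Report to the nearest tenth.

51.4

PR of 49.0 on Form M: 62.1 + (49.0 − 45)/(50 − 45) × (79.6 − 62.1) = 76.10
On Form N, PR 76.10 falls between score 51 (PR 74.8) and 56 (PR 89.7).
Interpolate: 51 + (76.10 − 74.8)/(89.7 − 74.8) × (56 − 51) = 51.4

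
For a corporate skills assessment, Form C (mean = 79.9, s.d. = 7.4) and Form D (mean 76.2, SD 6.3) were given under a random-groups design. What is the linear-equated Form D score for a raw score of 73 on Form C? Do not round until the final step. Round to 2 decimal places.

70.33

Linear equating: y = (SD_Y/SD_X)(x − M_X) + M_Y
y = (6.3/7.4)(73 − 79.9) + 76.2
y = 0.851351 × -6.9 + 76.2 = -5.8743 + 76.2 = 70.33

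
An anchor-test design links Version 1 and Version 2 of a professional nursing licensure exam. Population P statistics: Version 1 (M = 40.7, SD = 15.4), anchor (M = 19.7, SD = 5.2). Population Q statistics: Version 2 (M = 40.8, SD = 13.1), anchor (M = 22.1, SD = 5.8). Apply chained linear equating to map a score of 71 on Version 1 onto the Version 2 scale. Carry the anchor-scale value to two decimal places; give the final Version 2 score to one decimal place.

Version 1 → anchor (Population P): v = (5.2/15.4)(71 − 40.7) + 19.7 = 29.93
anchor → Version 2 (Population Q): y = (13.1/5.8)(29.93 − 22.1) + 40.8 = 58.5

58.5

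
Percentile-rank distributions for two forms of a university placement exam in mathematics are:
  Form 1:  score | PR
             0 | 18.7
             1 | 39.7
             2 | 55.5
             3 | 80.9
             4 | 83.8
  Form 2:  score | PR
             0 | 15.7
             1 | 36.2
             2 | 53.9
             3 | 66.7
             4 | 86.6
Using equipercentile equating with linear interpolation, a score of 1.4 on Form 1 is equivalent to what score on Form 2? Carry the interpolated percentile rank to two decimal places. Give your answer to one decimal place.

1.6

PR of 1.4 on Form 1: 39.7 + (1.4 − 1)/(2 − 1) × (55.5 − 39.7) = 46.02
On Form 2, PR 46.02 falls between score 1 (PR 36.2) and 2 (PR 53.9).
Interpolate: 1 + (46.02 − 36.2)/(53.9 − 36.2) × (2 − 1) = 1.6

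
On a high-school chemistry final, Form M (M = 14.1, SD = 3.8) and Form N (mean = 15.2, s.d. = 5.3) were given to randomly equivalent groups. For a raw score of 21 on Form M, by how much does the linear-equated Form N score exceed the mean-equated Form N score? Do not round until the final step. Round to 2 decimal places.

2.72

Mean-equated: 21 + (15.2 − 14.1) = 22.10
Linear-equated: (5.3/3.8)(21 − 14.1) + 15.2 = 24.824
Difference = 24.824 − 22.10 = 2.72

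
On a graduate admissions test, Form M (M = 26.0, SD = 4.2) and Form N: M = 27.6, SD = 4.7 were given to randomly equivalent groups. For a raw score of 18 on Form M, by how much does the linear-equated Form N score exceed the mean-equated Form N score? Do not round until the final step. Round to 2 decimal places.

-0.95

Mean-equated: 18 + (27.6 − 26.0) = 19.60
Linear-equated: (4.7/4.2)(18 − 26.0) + 27.6 = 18.648
Difference = 18.648 − 19.60 = -0.95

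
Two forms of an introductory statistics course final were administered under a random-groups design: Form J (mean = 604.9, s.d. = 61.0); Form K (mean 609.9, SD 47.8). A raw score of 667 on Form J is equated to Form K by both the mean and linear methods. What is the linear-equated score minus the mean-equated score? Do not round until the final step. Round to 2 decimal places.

-13.44

Mean-equated: 667 + (609.9 − 604.9) = 672.00
Linear-equated: (47.8/61.0)(667 − 604.9) + 609.9 = 658.562
Difference = 658.562 − 672.00 = -13.44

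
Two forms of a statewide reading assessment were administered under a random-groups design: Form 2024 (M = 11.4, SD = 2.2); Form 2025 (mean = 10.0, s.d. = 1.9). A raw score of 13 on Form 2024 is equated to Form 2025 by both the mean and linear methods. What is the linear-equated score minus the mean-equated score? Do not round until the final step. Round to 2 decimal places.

Mean-equated: 13 + (10.0 − 11.4) = 11.60
Linear-equated: (1.9/2.2)(13 − 11.4) + 10.0 = 11.382
Difference = 11.382 − 11.60 = -0.22

-0.22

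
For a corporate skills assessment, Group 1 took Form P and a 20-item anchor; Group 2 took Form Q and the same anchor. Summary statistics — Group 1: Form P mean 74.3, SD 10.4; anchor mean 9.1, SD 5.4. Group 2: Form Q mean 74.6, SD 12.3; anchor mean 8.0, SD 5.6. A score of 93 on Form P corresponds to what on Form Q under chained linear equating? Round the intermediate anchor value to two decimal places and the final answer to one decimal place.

Form P → anchor (Group 1): v = (5.4/10.4)(93 − 74.3) + 9.1 = 18.81
anchor → Form Q (Group 2): y = (12.3/5.6)(18.81 − 8.0) + 74.6 = 98.3

98.3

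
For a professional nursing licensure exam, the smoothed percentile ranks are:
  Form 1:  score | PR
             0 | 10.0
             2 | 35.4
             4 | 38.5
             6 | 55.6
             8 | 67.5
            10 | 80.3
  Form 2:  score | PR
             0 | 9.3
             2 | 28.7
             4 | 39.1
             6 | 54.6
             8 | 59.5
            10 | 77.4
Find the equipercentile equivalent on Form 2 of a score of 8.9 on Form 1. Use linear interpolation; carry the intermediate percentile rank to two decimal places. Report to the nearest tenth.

9.5

PR of 8.9 on Form 1: 67.5 + (8.9 − 8)/(10 − 8) × (80.3 − 67.5) = 73.26
On Form 2, PR 73.26 falls between score 8 (PR 59.5) and 10 (PR 77.4).
Interpolate: 8 + (73.26 − 59.5)/(77.4 − 59.5) × (10 − 8) = 9.5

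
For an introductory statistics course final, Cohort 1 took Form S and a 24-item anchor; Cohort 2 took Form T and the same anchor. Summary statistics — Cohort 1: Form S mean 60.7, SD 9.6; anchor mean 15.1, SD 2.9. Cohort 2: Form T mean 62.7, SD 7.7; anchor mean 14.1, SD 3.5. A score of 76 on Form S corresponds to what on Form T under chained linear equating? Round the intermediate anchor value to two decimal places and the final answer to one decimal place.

75.1

Form S → anchor (Cohort 1): v = (2.9/9.6)(76 − 60.7) + 15.1 = 19.72
anchor → Form T (Cohort 2): y = (7.7/3.5)(19.72 − 14.1) + 62.7 = 75.1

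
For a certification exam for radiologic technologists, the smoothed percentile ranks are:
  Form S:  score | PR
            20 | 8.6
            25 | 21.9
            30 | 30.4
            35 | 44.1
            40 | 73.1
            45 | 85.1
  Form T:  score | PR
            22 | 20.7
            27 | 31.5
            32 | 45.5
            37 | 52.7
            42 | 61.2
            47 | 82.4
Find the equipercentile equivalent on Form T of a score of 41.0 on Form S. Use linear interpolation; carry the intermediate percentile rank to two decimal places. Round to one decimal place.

45.4

PR of 41.0 on Form S: 73.1 + (41.0 − 40)/(45 − 40) × (85.1 − 73.1) = 75.50
On Form T, PR 75.50 falls between score 42 (PR 61.2) and 47 (PR 82.4).
Interpolate: 42 + (75.50 − 61.2)/(82.4 − 61.2) × (47 − 42) = 45.4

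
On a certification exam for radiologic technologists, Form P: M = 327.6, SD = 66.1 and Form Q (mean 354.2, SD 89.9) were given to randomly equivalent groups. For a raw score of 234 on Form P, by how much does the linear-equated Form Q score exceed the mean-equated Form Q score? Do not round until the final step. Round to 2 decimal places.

-33.70

Mean-equated: 234 + (354.2 − 327.6) = 260.60
Linear-equated: (89.9/66.1)(234 − 327.6) + 354.2 = 226.898
Difference = 226.898 − 260.60 = -33.70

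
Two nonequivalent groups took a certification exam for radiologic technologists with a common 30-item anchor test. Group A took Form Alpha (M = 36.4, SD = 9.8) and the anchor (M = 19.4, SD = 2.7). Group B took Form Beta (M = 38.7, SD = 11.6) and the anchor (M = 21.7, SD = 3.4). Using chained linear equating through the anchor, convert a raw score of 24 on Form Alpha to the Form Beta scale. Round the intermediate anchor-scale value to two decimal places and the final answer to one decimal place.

Form Alpha → anchor (Group A): v = (2.7/9.8)(24 − 36.4) + 19.4 = 15.98
anchor → Form Beta (Group B): y = (11.6/3.4)(15.98 − 21.7) + 38.7 = 19.2

19.2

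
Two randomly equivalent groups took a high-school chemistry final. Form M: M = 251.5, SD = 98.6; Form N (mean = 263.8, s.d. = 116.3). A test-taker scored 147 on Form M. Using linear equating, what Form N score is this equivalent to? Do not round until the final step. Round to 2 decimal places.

140.54

Linear equating: y = (SD_Y/SD_X)(x − M_X) + M_Y
y = (116.3/98.6)(147 − 251.5) + 263.8
y = 1.179513 × -104.5 + 263.8 = -123.2591 + 263.8 = 140.54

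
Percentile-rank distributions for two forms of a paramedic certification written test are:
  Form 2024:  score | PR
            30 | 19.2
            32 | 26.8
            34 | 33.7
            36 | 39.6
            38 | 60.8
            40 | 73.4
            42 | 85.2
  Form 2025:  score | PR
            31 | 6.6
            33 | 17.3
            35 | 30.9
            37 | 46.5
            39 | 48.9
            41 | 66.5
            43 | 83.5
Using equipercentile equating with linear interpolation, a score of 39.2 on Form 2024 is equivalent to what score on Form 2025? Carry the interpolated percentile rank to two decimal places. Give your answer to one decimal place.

41.2

PR of 39.2 on Form 2024: 60.8 + (39.2 − 38)/(40 − 38) × (73.4 − 60.8) = 68.36
On Form 2025, PR 68.36 falls between score 41 (PR 66.5) and 43 (PR 83.5).
Interpolate: 41 + (68.36 − 66.5)/(83.5 − 66.5) × (43 − 41) = 41.2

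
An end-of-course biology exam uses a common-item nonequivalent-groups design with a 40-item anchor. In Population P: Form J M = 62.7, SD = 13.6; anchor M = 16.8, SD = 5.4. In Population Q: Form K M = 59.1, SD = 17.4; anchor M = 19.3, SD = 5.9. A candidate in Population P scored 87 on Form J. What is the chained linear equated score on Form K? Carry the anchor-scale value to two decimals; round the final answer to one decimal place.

80.2

Form J → anchor (Population P): v = (5.4/13.6)(87 − 62.7) + 16.8 = 26.45
anchor → Form K (Population Q): y = (17.4/5.9)(26.45 − 19.3) + 59.1 = 80.2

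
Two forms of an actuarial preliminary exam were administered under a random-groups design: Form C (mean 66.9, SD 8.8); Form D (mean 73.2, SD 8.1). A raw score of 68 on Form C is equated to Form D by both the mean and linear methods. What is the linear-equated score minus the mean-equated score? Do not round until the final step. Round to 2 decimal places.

Mean-equated: 68 + (73.2 − 66.9) = 74.30
Linear-equated: (8.1/8.8)(68 − 66.9) + 73.2 = 74.212
Difference = 74.212 − 74.30 = -0.09

-0.09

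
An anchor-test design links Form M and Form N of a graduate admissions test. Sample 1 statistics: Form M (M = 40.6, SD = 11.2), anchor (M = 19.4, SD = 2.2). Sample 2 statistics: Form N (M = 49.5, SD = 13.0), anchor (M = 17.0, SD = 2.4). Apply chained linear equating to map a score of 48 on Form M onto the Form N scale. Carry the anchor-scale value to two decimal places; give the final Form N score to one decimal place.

Form M → anchor (Sample 1): v = (2.2/11.2)(48 − 40.6) + 19.4 = 20.85
anchor → Form N (Sample 2): y = (13.0/2.4)(20.85 − 17.0) + 49.5 = 70.4

70.4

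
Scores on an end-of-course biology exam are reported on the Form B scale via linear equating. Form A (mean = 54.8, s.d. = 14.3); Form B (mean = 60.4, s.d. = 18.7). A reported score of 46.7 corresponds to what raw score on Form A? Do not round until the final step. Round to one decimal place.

44.3

Invert y = (SD_Y/SD_X)(x − M_X) + M_Y:
x = (SD_X/SD_Y)(y − M_Y) + M_X = (14.3/18.7)(46.7 − 60.4) + 54.8
x = 0.764706 × -13.700 + 54.8 = 44.3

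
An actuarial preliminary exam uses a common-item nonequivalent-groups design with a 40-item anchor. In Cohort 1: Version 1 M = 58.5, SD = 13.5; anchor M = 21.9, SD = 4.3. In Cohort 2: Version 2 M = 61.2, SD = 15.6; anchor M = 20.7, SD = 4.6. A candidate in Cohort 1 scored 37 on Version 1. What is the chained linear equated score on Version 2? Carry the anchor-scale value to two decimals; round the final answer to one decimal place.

42.0

Version 1 → anchor (Cohort 1): v = (4.3/13.5)(37 − 58.5) + 21.9 = 15.05
anchor → Version 2 (Cohort 2): y = (15.6/4.6)(15.05 − 20.7) + 61.2 = 42.0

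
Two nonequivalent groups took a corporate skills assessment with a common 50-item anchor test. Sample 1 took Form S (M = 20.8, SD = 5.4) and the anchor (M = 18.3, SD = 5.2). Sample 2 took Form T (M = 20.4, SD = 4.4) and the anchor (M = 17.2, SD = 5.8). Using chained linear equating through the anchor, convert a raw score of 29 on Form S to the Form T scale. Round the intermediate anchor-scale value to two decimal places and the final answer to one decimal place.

Form S → anchor (Sample 1): v = (5.2/5.4)(29 − 20.8) + 18.3 = 26.20
anchor → Form T (Sample 2): y = (4.4/5.8)(26.20 − 17.2) + 20.4 = 27.2

27.2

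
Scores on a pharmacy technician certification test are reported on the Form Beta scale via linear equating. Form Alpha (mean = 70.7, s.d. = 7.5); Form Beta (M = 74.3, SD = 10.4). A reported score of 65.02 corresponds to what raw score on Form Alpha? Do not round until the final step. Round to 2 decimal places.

Invert y = (SD_Y/SD_X)(x − M_X) + M_Y:
x = (SD_X/SD_Y)(y − M_Y) + M_X = (7.5/10.4)(65.02 − 74.3) + 70.7
x = 0.721154 × -9.280 + 70.7 = 64.01

64.01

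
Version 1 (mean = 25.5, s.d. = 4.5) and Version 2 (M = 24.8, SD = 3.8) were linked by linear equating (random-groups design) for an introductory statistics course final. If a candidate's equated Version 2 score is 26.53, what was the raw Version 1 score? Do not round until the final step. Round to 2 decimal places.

Invert y = (SD_Y/SD_X)(x − M_X) + M_Y:
x = (SD_X/SD_Y)(y − M_Y) + M_X = (4.5/3.8)(26.53 − 24.8) + 25.5
x = 1.184211 × 1.730 + 25.5 = 27.55

27.55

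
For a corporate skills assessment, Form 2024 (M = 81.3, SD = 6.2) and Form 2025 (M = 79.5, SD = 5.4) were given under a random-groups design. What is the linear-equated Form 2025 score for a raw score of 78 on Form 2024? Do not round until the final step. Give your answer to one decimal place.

76.6

Linear equating: y = (SD_Y/SD_X)(x − M_X) + M_Y
y = (5.4/6.2)(78 − 81.3) + 79.5
y = 0.870968 × -3.3 + 79.5 = -2.8742 + 79.5 = 76.6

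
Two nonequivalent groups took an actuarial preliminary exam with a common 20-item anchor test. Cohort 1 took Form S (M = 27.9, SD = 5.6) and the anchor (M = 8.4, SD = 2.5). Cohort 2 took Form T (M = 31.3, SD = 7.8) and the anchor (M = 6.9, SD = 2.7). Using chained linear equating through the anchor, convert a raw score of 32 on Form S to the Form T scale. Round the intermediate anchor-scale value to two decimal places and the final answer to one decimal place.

Form S → anchor (Cohort 1): v = (2.5/5.6)(32 − 27.9) + 8.4 = 10.23
anchor → Form T (Cohort 2): y = (7.8/2.7)(10.23 − 6.9) + 31.3 = 40.9

40.9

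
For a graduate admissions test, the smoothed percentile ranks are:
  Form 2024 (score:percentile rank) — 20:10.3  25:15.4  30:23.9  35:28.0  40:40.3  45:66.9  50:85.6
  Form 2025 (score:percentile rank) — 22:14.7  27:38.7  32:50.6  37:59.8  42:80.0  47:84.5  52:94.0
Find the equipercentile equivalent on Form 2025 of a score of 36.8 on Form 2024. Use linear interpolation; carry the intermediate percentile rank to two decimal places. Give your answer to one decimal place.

25.7

PR of 36.8 on Form 2024: 28.0 + (36.8 − 35)/(40 − 35) × (40.3 − 28.0) = 32.43
On Form 2025, PR 32.43 falls between score 22 (PR 14.7) and 27 (PR 38.7).
Interpolate: 22 + (32.43 − 14.7)/(38.7 − 14.7) × (27 − 22) = 25.7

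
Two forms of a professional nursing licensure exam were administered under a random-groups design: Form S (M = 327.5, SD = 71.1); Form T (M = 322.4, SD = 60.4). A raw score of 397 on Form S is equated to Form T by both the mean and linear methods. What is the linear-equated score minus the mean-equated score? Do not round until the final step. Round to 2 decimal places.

Mean-equated: 397 + (322.4 − 327.5) = 391.90
Linear-equated: (60.4/71.1)(397 − 327.5) + 322.4 = 381.441
Difference = 381.441 − 391.90 = -10.46

-10.46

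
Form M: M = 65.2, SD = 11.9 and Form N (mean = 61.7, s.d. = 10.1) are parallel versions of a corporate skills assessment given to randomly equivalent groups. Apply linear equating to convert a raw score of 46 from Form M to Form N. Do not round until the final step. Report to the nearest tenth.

45.4

Linear equating: y = (SD_Y/SD_X)(x − M_X) + M_Y
y = (10.1/11.9)(46 − 65.2) + 61.7
y = 0.848739 × -19.2 + 61.7 = -16.2958 + 61.7 = 45.4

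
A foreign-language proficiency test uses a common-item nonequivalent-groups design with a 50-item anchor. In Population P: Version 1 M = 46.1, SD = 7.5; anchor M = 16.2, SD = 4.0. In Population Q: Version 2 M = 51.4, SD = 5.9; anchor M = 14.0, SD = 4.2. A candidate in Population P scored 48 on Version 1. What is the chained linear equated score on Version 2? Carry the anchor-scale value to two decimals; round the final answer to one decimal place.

55.9

Version 1 → anchor (Population P): v = (4.0/7.5)(48 − 46.1) + 16.2 = 17.21
anchor → Version 2 (Population Q): y = (5.9/4.2)(17.21 − 14.0) + 51.4 = 55.9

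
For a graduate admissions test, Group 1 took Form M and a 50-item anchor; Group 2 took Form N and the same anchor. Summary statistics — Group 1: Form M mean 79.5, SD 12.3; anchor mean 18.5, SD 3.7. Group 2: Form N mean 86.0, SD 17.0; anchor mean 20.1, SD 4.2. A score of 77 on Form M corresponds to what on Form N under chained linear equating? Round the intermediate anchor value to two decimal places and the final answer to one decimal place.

76.5

Form M → anchor (Group 1): v = (3.7/12.3)(77 − 79.5) + 18.5 = 17.75
anchor → Form N (Group 2): y = (17.0/4.2)(17.75 − 20.1) + 86.0 = 76.5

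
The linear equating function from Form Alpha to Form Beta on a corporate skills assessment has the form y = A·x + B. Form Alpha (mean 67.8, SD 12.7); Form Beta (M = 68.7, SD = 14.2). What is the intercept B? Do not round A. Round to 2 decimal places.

A = SD_Y / SD_X = 14.2 / 12.7 = 1.118110
B = M_Y − A·M_X = 68.7 − 1.118110 × 67.8 = -7.11

-7.11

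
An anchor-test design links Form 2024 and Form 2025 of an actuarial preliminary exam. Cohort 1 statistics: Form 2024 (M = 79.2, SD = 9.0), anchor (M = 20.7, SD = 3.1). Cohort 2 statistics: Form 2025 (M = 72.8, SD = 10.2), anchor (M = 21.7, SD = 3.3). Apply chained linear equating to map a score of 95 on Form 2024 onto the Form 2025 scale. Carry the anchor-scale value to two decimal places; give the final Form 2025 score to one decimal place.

86.5

Form 2024 → anchor (Cohort 1): v = (3.1/9.0)(95 − 79.2) + 20.7 = 26.14
anchor → Form 2025 (Cohort 2): y = (10.2/3.3)(26.14 − 21.7) + 72.8 = 86.5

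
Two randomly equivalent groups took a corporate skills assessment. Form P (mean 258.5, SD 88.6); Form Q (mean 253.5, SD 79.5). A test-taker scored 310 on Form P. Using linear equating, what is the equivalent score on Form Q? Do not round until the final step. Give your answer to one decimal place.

Linear equating: y = (SD_Y/SD_X)(x − M_X) + M_Y
y = (79.5/88.6)(310 − 258.5) + 253.5
y = 0.897291 × 51.5 + 253.5 = 46.2105 + 253.5 = 299.7

299.7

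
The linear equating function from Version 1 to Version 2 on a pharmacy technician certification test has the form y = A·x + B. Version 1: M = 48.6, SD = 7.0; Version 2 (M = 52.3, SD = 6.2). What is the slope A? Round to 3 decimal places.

A = SD_Y / SD_X = 6.2 / 7.0 = 0.886

0.886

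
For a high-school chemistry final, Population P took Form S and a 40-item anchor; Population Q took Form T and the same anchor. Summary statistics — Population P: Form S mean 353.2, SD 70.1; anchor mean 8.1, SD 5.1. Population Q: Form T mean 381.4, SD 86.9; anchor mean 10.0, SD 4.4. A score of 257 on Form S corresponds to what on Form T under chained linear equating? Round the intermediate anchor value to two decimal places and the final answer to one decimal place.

Form S → anchor (Population P): v = (5.1/70.1)(257 − 353.2) + 8.1 = 1.10
anchor → Form T (Population Q): y = (86.9/4.4)(1.10 − 10.0) + 381.4 = 205.6

205.6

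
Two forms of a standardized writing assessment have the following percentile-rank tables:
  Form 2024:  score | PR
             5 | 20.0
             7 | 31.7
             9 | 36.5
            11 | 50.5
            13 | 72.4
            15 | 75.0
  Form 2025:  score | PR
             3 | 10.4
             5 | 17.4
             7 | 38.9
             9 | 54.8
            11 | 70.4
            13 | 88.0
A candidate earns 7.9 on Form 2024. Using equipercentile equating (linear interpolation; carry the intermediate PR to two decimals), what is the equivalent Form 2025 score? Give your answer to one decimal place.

PR of 7.9 on Form 2024: 31.7 + (7.9 − 7)/(9 − 7) × (36.5 − 31.7) = 33.86
On Form 2025, PR 33.86 falls between score 5 (PR 17.4) and 7 (PR 38.9).
Interpolate: 5 + (33.86 − 17.4)/(38.9 − 17.4) × (7 − 5) = 6.5

6.5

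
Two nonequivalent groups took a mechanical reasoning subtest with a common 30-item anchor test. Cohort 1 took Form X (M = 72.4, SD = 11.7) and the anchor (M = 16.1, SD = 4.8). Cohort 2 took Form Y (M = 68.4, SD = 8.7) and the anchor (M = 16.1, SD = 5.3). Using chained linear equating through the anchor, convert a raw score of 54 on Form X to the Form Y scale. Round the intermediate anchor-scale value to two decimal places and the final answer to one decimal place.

Form X → anchor (Cohort 1): v = (4.8/11.7)(54 − 72.4) + 16.1 = 8.55
anchor → Form Y (Cohort 2): y = (8.7/5.3)(8.55 − 16.1) + 68.4 = 56.0

56.0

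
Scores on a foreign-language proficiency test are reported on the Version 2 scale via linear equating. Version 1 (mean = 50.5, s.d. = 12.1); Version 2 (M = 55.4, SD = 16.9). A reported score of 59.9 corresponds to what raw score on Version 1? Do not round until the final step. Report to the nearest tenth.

53.7

Invert y = (SD_Y/SD_X)(x − M_X) + M_Y:
x = (SD_X/SD_Y)(y − M_Y) + M_X = (12.1/16.9)(59.9 − 55.4) + 50.5
x = 0.715976 × 4.500 + 50.5 = 53.7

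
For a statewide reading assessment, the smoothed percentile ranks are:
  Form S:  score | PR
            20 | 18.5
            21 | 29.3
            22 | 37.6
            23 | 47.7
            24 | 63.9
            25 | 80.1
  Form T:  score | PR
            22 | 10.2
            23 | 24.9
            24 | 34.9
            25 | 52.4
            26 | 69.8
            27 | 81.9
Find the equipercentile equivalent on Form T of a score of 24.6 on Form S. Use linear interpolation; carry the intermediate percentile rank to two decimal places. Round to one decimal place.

26.3

PR of 24.6 on Form S: 63.9 + (24.6 − 24)/(25 − 24) × (80.1 − 63.9) = 73.62
On Form T, PR 73.62 falls between score 26 (PR 69.8) and 27 (PR 81.9).
Interpolate: 26 + (73.62 − 69.8)/(81.9 − 69.8) × (27 − 26) = 26.3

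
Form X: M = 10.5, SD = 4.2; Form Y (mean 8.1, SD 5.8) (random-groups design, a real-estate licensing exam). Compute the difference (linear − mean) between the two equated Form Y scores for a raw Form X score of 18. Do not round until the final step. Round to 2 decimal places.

2.86

Mean-equated: 18 + (8.1 − 10.5) = 15.60
Linear-equated: (5.8/4.2)(18 − 10.5) + 8.1 = 18.457
Difference = 18.457 − 15.60 = 2.86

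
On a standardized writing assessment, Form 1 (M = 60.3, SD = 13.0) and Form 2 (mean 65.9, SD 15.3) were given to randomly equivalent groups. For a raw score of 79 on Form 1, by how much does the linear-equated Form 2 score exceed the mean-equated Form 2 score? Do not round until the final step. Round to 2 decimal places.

Mean-equated: 79 + (65.9 − 60.3) = 84.60
Linear-equated: (15.3/13.0)(79 − 60.3) + 65.9 = 87.908
Difference = 87.908 − 84.60 = 3.31

3.31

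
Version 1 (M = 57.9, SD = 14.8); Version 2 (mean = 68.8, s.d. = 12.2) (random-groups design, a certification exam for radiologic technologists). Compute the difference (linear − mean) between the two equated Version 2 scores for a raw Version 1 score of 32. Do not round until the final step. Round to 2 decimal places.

4.55

Mean-equated: 32 + (68.8 − 57.9) = 42.90
Linear-equated: (12.2/14.8)(32 − 57.9) + 68.8 = 47.450
Difference = 47.450 − 42.90 = 4.55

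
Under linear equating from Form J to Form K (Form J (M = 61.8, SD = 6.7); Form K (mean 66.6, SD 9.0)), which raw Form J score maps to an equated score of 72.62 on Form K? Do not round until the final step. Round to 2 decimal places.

Invert y = (SD_Y/SD_X)(x − M_X) + M_Y:
x = (SD_X/SD_Y)(y − M_Y) + M_X = (6.7/9.0)(72.62 − 66.6) + 61.8
x = 0.744444 × 6.020 + 61.8 = 66.28

66.28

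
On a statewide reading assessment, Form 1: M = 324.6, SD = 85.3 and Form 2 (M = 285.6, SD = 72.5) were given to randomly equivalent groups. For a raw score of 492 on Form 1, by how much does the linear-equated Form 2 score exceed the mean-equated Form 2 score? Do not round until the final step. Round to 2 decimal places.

-25.12

Mean-equated: 492 + (285.6 − 324.6) = 453.00
Linear-equated: (72.5/85.3)(492 − 324.6) + 285.6 = 427.880
Difference = 427.880 − 453.00 = -25.12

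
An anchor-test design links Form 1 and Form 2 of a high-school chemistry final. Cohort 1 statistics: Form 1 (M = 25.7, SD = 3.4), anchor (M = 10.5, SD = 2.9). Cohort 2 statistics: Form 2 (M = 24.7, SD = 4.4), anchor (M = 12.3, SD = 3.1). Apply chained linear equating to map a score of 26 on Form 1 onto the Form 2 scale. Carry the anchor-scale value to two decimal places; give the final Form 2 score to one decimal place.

22.5

Form 1 → anchor (Cohort 1): v = (2.9/3.4)(26 − 25.7) + 10.5 = 10.76
anchor → Form 2 (Cohort 2): y = (4.4/3.1)(10.76 − 12.3) + 24.7 = 22.5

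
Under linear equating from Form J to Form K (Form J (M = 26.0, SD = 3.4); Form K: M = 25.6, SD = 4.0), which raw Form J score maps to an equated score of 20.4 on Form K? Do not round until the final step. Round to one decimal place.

21.6

Invert y = (SD_Y/SD_X)(x − M_X) + M_Y:
x = (SD_X/SD_Y)(y − M_Y) + M_X = (3.4/4.0)(20.4 − 25.6) + 26.0
x = 0.850000 × -5.200 + 26.0 = 21.6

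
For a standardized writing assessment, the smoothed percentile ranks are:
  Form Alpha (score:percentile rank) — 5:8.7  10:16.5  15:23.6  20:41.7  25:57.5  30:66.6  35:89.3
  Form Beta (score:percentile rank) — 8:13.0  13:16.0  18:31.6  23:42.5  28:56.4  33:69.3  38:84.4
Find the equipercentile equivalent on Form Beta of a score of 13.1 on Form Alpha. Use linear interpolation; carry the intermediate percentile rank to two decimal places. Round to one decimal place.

14.6

PR of 13.1 on Form Alpha: 16.5 + (13.1 − 10)/(15 − 10) × (23.6 − 16.5) = 20.90
On Form Beta, PR 20.90 falls between score 13 (PR 16.0) and 18 (PR 31.6).
Interpolate: 13 + (20.90 − 16.0)/(31.6 − 16.0) × (18 − 13) = 14.6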